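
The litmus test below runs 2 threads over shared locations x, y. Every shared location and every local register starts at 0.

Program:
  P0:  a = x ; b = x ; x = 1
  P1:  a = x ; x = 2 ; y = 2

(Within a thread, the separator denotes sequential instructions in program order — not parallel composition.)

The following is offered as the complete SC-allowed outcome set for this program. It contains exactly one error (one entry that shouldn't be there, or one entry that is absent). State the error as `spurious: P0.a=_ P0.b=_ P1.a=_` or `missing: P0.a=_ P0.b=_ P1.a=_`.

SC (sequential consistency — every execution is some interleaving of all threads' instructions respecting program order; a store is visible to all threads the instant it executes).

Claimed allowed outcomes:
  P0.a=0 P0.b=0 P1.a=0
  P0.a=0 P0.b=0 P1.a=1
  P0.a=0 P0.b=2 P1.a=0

missing: P0.a=2 P0.b=2 P1.a=0

outcome vector order: (P0.a,P0.b,P1.a)
SC: 4 outcomes — {0/0/0, 0/0/1, 0/2/0, 2/2/0}
SC∖claimed = {2/2/0}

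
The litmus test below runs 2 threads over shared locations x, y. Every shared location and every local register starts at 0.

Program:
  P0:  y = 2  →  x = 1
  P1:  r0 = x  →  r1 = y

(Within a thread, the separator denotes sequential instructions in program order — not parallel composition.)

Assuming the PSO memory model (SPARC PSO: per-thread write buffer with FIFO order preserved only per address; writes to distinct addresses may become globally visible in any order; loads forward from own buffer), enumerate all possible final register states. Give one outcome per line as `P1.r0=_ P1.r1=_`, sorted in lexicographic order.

outcome vector order: (P1.r0,P1.r1)
|PSO outcomes| = 4

P1.r0=0 P1.r1=0
P1.r0=0 P1.r1=2
P1.r0=1 P1.r1=0
P1.r0=1 P1.r1=2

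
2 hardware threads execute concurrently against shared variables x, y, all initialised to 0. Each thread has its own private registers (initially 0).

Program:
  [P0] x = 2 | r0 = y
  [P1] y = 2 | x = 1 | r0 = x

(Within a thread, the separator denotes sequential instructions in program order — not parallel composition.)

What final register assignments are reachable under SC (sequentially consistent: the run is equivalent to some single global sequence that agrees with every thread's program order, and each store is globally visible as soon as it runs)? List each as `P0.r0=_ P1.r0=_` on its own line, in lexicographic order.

P0.r0=0 P1.r0=1
P0.r0=2 P1.r0=1
P0.r0=2 P1.r0=2

outcome vector order: (P0.r0,P1.r0)
|SC outcomes| = 3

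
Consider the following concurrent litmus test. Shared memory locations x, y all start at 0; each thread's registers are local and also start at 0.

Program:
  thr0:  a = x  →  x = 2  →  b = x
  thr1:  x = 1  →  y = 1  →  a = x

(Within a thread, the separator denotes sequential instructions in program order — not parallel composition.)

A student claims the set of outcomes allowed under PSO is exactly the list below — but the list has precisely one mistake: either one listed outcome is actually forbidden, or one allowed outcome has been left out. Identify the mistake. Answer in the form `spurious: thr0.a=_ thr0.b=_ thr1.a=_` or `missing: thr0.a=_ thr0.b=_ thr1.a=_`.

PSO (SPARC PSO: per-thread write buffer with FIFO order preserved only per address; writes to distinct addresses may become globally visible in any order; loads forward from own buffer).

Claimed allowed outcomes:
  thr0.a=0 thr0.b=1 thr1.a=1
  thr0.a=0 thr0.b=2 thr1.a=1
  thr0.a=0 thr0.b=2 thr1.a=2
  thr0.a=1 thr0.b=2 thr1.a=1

missing: thr0.a=1 thr0.b=2 thr1.a=2

outcome vector order: (thr0.a,thr0.b,thr1.a)
PSO: 5 outcomes — {0/1/1; 0/2/1; 0/2/2; 1/2/1; 1/2/2}
PSO∖claimed = {1/2/2}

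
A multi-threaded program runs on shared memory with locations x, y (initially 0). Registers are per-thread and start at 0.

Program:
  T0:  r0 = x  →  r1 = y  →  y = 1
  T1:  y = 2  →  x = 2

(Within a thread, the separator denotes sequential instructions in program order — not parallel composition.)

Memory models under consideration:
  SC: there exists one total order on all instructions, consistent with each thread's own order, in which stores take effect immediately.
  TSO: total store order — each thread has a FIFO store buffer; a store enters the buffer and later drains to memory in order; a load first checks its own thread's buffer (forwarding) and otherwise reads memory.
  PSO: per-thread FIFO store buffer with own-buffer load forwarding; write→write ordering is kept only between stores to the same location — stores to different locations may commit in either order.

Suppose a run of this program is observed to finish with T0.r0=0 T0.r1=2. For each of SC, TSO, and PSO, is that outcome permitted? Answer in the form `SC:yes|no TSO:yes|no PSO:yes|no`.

SC:yes TSO:yes PSO:yes

outcome vector order: (T0.r0,T0.r1)
[SC] allowed = {(0,0); (0,2); (2,2)}
[TSO] allowed = {(0,0); (0,2); (2,2)}
[PSO] allowed = {(0,0); (0,2); (2,0); (2,2)}
target (0,2) ∈ {SC,TSO,PSO}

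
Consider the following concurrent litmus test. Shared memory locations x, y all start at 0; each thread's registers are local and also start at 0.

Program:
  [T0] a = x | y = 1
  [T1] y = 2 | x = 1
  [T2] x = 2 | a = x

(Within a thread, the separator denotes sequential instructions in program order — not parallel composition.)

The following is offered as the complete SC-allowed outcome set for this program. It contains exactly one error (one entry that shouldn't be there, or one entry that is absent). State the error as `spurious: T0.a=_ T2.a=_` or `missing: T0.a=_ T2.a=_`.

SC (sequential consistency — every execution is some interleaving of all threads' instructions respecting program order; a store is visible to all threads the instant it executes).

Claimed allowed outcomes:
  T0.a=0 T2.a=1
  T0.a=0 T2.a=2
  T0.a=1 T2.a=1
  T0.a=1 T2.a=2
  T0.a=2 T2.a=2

missing: T0.a=2 T2.a=1

outcome vector order: (T0.a,T2.a)
[SC] allowed = {<0 1> <0 2> <1 1> <1 2> <2 1> <2 2>}
SC∖claimed = {<2 1>}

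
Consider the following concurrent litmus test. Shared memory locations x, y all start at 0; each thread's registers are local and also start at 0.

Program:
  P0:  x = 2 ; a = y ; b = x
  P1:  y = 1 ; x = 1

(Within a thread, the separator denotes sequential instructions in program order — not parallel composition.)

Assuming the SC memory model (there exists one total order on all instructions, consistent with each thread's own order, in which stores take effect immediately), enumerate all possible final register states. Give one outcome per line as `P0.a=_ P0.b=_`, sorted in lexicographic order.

P0.a=0 P0.b=1
P0.a=0 P0.b=2
P0.a=1 P0.b=1
P0.a=1 P0.b=2

outcome vector order: (P0.a,P0.b)
|SC outcomes| = 4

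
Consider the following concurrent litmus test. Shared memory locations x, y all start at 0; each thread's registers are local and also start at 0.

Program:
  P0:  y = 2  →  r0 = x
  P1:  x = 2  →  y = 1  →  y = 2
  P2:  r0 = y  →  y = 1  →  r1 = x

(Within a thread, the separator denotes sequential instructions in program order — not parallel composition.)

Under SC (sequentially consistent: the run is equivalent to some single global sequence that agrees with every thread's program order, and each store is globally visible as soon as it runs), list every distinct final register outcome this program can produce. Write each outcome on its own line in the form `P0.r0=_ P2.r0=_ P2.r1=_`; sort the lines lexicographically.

outcome vector order: (P0.r0,P2.r0,P2.r1)
|SC outcomes| = 10

P0.r0=0 P2.r0=0 P2.r1=0
P0.r0=0 P2.r0=0 P2.r1=2
P0.r0=0 P2.r0=1 P2.r1=2
P0.r0=0 P2.r0=2 P2.r1=0
P0.r0=0 P2.r0=2 P2.r1=2
P0.r0=2 P2.r0=0 P2.r1=0
P0.r0=2 P2.r0=0 P2.r1=2
P0.r0=2 P2.r0=1 P2.r1=2
P0.r0=2 P2.r0=2 P2.r1=0
P0.r0=2 P2.r0=2 P2.r1=2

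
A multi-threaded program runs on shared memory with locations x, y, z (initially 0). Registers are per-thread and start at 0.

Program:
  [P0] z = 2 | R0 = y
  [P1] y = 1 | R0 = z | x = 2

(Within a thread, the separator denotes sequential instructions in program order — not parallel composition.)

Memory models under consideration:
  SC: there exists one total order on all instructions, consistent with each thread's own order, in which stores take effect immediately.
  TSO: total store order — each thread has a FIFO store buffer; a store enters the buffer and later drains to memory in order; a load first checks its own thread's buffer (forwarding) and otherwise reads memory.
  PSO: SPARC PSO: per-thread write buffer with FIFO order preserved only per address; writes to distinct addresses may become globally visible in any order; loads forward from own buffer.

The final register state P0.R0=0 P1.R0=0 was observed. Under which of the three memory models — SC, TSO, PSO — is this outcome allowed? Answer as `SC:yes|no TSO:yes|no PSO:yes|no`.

outcome vector order: (P0.R0,P1.R0)
SC (3): 02; 10; 12
TSO (4): 00; 02; 10; 12
PSO (4): 00; 02; 10; 12
target 00 ∈ {TSO,PSO}

SC:no TSO:yes PSO:yes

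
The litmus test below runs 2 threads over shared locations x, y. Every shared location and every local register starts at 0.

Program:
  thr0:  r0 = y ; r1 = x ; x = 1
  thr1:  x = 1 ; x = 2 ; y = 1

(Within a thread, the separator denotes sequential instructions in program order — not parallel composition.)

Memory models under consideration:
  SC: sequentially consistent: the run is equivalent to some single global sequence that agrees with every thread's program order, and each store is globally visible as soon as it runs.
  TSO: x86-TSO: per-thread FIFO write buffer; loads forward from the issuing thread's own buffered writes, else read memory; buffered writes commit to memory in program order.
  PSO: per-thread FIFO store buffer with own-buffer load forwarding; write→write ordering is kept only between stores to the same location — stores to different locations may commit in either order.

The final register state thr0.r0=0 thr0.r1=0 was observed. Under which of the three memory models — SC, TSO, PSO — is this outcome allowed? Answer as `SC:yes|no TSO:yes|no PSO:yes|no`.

outcome vector order: (thr0.r0,thr0.r1)
under SC → 0/0; 0/1; 0/2; 1/2
under TSO → 0/0; 0/1; 0/2; 1/2
under PSO → 0/0; 0/1; 0/2; 1/0; 1/1; 1/2
target 0/0 ∈ {SC,TSO,PSO}

SC:yes TSO:yes PSO:yes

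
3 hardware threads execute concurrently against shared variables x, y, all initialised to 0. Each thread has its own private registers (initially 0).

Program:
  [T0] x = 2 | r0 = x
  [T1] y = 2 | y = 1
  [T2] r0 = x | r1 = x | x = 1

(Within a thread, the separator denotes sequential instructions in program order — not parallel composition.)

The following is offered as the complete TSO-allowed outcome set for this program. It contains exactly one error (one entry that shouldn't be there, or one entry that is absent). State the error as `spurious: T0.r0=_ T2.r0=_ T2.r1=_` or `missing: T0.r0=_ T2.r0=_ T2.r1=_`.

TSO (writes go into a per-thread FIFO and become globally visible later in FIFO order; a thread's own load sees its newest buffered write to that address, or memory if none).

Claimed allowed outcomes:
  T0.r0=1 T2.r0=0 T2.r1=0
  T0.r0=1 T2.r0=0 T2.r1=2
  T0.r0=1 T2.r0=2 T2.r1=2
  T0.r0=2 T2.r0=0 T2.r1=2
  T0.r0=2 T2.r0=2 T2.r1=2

outcome vector order: (T0.r0,T2.r0,T2.r1)
[TSO] allowed = {1/0/0, 1/0/2, 1/2/2, 2/0/0, 2/0/2, 2/2/2}
TSO∖claimed = {2/0/0}

missing: T0.r0=2 T2.r0=0 T2.r1=0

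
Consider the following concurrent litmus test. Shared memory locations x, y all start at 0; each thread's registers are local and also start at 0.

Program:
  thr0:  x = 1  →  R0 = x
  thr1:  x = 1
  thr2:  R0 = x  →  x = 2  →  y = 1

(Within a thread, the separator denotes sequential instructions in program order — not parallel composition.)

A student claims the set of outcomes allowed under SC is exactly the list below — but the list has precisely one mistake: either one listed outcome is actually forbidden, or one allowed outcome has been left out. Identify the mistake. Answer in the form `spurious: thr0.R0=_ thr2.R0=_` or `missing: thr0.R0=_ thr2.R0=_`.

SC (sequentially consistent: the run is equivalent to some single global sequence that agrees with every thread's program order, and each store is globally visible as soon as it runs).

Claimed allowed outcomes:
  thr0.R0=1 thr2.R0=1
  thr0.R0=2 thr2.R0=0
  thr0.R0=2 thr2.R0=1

missing: thr0.R0=1 thr2.R0=0

outcome vector order: (thr0.R0,thr2.R0)
SC: 4 outcomes — {<1 0> <1 1> <2 0> <2 1>}
SC∖claimed = {<1 0>}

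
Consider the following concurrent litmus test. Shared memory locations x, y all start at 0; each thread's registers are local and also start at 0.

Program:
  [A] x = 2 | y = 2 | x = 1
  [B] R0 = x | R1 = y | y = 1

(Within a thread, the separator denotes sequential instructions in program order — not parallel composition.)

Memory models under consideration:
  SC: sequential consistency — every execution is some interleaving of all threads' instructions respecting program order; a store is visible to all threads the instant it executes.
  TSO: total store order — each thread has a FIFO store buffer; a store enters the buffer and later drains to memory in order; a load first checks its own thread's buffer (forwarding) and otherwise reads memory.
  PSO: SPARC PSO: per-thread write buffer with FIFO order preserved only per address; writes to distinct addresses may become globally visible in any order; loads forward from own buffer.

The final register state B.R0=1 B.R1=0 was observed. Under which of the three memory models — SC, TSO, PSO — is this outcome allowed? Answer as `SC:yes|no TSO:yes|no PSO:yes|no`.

outcome vector order: (B.R0,B.R1)
[SC] allowed = {<0 0>, <0 2>, <1 2>, <2 0>, <2 2>}
[TSO] allowed = {<0 0>, <0 2>, <1 2>, <2 0>, <2 2>}
[PSO] allowed = {<0 0>, <0 2>, <1 0>, <1 2>, <2 0>, <2 2>}
target <1 0> ∈ {PSO}

SC:no TSO:no PSO:yes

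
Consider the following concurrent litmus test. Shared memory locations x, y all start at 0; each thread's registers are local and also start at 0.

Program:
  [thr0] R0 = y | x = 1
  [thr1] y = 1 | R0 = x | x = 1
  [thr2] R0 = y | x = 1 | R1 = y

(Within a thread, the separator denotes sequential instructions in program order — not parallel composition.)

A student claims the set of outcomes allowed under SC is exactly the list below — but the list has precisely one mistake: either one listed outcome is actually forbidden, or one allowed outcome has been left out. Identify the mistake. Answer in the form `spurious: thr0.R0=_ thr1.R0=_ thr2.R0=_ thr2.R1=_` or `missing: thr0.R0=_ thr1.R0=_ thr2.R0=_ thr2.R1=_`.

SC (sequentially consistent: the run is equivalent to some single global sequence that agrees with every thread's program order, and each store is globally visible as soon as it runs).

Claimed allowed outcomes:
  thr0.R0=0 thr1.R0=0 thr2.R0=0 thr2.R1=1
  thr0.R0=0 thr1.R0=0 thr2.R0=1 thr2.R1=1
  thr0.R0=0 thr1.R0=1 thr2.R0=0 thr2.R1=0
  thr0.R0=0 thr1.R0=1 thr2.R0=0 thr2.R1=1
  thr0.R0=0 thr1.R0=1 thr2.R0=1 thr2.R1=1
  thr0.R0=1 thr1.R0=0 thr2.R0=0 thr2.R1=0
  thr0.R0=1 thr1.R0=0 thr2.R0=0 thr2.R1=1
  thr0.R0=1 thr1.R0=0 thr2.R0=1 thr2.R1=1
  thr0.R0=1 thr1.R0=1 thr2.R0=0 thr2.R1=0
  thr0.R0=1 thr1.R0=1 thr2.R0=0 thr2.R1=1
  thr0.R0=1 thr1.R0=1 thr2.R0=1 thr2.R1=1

outcome vector order: (thr0.R0,thr1.R0,thr2.R0,thr2.R1)
[SC] allowed = {<0 0 0 1> <0 0 1 1> <0 1 0 0> <0 1 0 1> <0 1 1 1> <1 0 0 1> <1 0 1 1> <1 1 0 0> <1 1 0 1> <1 1 1 1>}
claimed∖SC = {<1 0 0 0>}

spurious: thr0.R0=1 thr1.R0=0 thr2.R0=0 thr2.R1=0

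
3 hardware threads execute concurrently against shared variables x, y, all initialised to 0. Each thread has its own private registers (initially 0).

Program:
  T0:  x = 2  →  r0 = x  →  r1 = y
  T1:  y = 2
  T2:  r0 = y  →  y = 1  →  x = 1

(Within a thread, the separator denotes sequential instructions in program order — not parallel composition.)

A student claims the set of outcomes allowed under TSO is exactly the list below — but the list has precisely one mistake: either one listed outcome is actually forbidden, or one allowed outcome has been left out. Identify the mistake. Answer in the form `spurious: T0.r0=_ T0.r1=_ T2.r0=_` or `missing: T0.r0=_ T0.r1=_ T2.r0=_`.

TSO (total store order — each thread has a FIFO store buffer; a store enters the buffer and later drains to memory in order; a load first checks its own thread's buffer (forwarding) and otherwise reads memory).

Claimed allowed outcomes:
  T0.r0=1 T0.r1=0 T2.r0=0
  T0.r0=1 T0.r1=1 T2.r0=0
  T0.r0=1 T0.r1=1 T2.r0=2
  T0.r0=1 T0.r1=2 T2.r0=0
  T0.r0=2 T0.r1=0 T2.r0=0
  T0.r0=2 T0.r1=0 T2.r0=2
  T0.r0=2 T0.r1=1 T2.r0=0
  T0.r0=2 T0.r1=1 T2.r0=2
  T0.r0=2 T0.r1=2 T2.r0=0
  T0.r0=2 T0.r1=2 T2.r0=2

spurious: T0.r0=1 T0.r1=0 T2.r0=0

outcome vector order: (T0.r0,T0.r1,T2.r0)
under TSO → (1,1,0) (1,1,2) (1,2,0) (2,0,0) (2,0,2) (2,1,0) (2,1,2) (2,2,0) (2,2,2)
claimed∖TSO = {(1,0,0)}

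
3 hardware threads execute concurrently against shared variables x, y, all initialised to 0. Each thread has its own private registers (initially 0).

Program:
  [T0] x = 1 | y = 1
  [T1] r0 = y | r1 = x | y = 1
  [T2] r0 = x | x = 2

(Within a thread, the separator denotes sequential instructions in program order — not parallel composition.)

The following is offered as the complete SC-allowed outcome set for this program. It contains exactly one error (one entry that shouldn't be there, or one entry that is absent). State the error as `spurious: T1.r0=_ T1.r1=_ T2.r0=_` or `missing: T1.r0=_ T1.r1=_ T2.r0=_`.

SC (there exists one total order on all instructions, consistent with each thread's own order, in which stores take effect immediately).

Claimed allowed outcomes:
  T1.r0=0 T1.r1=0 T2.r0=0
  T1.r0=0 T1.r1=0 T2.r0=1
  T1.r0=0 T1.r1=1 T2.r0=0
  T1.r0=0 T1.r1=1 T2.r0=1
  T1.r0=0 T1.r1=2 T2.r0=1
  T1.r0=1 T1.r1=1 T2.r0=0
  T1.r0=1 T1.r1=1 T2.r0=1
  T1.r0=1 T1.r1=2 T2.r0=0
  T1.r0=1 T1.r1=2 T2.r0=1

outcome vector order: (T1.r0,T1.r1,T2.r0)
SC (10): 000 001 010 011 020 021 110 111 120 121
SC∖claimed = {020}

missing: T1.r0=0 T1.r1=2 T2.r0=0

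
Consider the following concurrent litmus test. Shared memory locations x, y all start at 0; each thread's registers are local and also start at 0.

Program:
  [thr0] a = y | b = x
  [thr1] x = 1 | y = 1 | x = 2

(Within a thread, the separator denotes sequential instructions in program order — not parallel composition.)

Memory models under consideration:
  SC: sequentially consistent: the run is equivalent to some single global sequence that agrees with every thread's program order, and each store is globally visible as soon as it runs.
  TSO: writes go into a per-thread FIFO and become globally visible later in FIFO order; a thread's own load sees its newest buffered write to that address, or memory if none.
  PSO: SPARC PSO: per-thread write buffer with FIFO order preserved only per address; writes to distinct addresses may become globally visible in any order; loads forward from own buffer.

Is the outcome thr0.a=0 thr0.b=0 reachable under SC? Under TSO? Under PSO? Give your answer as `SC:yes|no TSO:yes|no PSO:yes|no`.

SC:yes TSO:yes PSO:yes

outcome vector order: (thr0.a,thr0.b)
under SC → (0,0); (0,1); (0,2); (1,1); (1,2)
under TSO → (0,0); (0,1); (0,2); (1,1); (1,2)
under PSO → (0,0); (0,1); (0,2); (1,0); (1,1); (1,2)
target (0,0) ∈ {SC,TSO,PSO}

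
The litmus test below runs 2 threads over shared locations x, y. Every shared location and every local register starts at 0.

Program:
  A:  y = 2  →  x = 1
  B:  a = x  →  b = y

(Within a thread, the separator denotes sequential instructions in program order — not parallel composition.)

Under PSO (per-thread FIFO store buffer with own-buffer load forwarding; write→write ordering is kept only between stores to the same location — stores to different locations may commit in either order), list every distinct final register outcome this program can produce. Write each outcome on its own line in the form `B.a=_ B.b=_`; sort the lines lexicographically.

outcome vector order: (B.a,B.b)
|PSO outcomes| = 4

B.a=0 B.b=0
B.a=0 B.b=2
B.a=1 B.b=0
B.a=1 B.b=2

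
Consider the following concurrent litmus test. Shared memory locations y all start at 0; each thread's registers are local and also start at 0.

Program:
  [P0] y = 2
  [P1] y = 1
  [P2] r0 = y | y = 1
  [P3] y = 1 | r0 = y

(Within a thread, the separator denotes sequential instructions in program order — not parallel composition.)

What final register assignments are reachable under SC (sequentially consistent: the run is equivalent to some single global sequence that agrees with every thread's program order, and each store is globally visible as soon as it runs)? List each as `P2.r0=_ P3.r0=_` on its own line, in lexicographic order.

P2.r0=0 P3.r0=1
P2.r0=0 P3.r0=2
P2.r0=1 P3.r0=1
P2.r0=1 P3.r0=2
P2.r0=2 P3.r0=1
P2.r0=2 P3.r0=2

outcome vector order: (P2.r0,P3.r0)
|SC outcomes| = 6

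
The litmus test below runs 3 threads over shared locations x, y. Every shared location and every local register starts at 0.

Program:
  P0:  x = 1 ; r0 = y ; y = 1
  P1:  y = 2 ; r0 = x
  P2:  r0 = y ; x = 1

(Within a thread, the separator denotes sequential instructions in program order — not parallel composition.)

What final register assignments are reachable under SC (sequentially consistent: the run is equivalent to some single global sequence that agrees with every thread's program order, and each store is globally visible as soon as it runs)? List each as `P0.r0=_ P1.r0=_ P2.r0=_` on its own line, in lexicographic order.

P0.r0=0 P1.r0=1 P2.r0=0
P0.r0=0 P1.r0=1 P2.r0=1
P0.r0=0 P1.r0=1 P2.r0=2
P0.r0=2 P1.r0=0 P2.r0=0
P0.r0=2 P1.r0=0 P2.r0=1
P0.r0=2 P1.r0=0 P2.r0=2
P0.r0=2 P1.r0=1 P2.r0=0
P0.r0=2 P1.r0=1 P2.r0=1
P0.r0=2 P1.r0=1 P2.r0=2

outcome vector order: (P0.r0,P1.r0,P2.r0)
|SC outcomes| = 9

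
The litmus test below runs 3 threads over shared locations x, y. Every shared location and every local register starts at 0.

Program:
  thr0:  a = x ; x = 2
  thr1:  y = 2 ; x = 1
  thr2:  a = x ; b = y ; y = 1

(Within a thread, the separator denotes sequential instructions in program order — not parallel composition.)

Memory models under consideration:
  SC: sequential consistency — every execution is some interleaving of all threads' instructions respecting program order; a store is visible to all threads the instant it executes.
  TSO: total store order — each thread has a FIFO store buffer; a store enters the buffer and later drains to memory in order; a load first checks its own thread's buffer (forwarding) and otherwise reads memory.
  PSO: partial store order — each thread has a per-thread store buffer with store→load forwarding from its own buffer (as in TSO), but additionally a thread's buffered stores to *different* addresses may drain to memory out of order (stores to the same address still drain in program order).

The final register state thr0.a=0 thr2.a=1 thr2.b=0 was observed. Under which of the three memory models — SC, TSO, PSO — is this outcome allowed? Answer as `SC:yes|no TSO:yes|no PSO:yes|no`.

outcome vector order: (thr0.a,thr2.a,thr2.b)
under SC → 0/0/0; 0/0/2; 0/1/2; 0/2/0; 0/2/2; 1/0/0; 1/0/2; 1/1/2; 1/2/2
under TSO → 0/0/0; 0/0/2; 0/1/2; 0/2/0; 0/2/2; 1/0/0; 1/0/2; 1/1/2; 1/2/2
under PSO → 0/0/0; 0/0/2; 0/1/0; 0/1/2; 0/2/0; 0/2/2; 1/0/0; 1/0/2; 1/1/0; 1/1/2; 1/2/0; 1/2/2
target 0/1/0 ∈ {PSO}

SC:no TSO:no PSO:yes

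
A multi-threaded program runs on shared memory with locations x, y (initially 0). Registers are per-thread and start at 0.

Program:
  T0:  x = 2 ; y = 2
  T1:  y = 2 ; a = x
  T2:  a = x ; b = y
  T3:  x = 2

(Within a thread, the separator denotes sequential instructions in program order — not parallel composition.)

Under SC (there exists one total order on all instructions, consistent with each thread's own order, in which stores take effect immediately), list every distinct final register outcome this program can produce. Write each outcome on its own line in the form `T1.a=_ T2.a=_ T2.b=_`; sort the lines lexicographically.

outcome vector order: (T1.a,T2.a,T2.b)
|SC outcomes| = 7

T1.a=0 T2.a=0 T2.b=0
T1.a=0 T2.a=0 T2.b=2
T1.a=0 T2.a=2 T2.b=2
T1.a=2 T2.a=0 T2.b=0
T1.a=2 T2.a=0 T2.b=2
T1.a=2 T2.a=2 T2.b=0
T1.a=2 T2.a=2 T2.b=2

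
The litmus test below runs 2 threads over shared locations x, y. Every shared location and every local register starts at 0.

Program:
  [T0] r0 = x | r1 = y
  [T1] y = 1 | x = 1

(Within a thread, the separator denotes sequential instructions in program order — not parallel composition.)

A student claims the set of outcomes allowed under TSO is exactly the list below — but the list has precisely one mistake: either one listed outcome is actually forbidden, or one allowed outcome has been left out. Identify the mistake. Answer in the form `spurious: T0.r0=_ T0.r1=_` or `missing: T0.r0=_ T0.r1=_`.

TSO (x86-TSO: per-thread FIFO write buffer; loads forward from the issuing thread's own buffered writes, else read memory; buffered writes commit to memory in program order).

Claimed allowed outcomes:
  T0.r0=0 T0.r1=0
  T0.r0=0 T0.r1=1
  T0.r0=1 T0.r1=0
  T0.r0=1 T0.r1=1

outcome vector order: (T0.r0,T0.r1)
TSO: 3 outcomes — {0/0; 0/1; 1/1}
claimed∖TSO = {1/0}

spurious: T0.r0=1 T0.r1=0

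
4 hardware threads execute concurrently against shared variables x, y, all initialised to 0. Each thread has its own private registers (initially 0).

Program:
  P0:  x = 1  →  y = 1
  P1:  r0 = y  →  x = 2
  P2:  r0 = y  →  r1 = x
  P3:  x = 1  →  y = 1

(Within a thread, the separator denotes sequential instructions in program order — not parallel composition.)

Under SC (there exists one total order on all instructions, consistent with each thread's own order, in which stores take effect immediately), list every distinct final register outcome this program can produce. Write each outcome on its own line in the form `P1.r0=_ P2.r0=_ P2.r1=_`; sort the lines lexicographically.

outcome vector order: (P1.r0,P2.r0,P2.r1)
|SC outcomes| = 10

P1.r0=0 P2.r0=0 P2.r1=0
P1.r0=0 P2.r0=0 P2.r1=1
P1.r0=0 P2.r0=0 P2.r1=2
P1.r0=0 P2.r0=1 P2.r1=1
P1.r0=0 P2.r0=1 P2.r1=2
P1.r0=1 P2.r0=0 P2.r1=0
P1.r0=1 P2.r0=0 P2.r1=1
P1.r0=1 P2.r0=0 P2.r1=2
P1.r0=1 P2.r0=1 P2.r1=1
P1.r0=1 P2.r0=1 P2.r1=2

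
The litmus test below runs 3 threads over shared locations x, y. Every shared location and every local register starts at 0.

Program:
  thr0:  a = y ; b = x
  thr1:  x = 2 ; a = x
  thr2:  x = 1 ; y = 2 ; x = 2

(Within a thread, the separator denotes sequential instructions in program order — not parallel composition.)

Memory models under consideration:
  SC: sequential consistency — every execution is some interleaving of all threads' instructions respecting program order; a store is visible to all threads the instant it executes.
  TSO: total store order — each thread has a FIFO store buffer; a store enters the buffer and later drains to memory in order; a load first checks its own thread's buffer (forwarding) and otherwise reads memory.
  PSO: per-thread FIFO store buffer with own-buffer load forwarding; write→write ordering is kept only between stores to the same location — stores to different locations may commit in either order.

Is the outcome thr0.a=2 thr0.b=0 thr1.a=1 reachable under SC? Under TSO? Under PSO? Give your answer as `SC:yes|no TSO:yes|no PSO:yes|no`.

outcome vector order: (thr0.a,thr0.b,thr1.a)
SC (10): <0 0 1>; <0 0 2>; <0 1 1>; <0 1 2>; <0 2 1>; <0 2 2>; <2 1 1>; <2 1 2>; <2 2 1>; <2 2 2>
TSO (10): <0 0 1>; <0 0 2>; <0 1 1>; <0 1 2>; <0 2 1>; <0 2 2>; <2 1 1>; <2 1 2>; <2 2 1>; <2 2 2>
PSO (12): <0 0 1>; <0 0 2>; <0 1 1>; <0 1 2>; <0 2 1>; <0 2 2>; <2 0 1>; <2 0 2>; <2 1 1>; <2 1 2>; <2 2 1>; <2 2 2>
target <2 0 1> ∈ {PSO}

SC:no TSO:no PSO:yes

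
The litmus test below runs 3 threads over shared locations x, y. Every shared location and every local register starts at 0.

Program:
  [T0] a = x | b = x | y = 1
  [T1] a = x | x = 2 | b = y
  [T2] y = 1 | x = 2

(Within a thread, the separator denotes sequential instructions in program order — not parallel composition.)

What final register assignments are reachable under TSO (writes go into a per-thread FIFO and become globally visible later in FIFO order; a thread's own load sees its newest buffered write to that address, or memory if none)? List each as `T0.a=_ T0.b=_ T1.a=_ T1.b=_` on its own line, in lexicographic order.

T0.a=0 T0.b=0 T1.a=0 T1.b=0
T0.a=0 T0.b=0 T1.a=0 T1.b=1
T0.a=0 T0.b=0 T1.a=2 T1.b=1
T0.a=0 T0.b=2 T1.a=0 T1.b=0
T0.a=0 T0.b=2 T1.a=0 T1.b=1
T0.a=0 T0.b=2 T1.a=2 T1.b=1
T0.a=2 T0.b=2 T1.a=0 T1.b=0
T0.a=2 T0.b=2 T1.a=0 T1.b=1
T0.a=2 T0.b=2 T1.a=2 T1.b=1

outcome vector order: (T0.a,T0.b,T1.a,T1.b)
|TSO outcomes| = 9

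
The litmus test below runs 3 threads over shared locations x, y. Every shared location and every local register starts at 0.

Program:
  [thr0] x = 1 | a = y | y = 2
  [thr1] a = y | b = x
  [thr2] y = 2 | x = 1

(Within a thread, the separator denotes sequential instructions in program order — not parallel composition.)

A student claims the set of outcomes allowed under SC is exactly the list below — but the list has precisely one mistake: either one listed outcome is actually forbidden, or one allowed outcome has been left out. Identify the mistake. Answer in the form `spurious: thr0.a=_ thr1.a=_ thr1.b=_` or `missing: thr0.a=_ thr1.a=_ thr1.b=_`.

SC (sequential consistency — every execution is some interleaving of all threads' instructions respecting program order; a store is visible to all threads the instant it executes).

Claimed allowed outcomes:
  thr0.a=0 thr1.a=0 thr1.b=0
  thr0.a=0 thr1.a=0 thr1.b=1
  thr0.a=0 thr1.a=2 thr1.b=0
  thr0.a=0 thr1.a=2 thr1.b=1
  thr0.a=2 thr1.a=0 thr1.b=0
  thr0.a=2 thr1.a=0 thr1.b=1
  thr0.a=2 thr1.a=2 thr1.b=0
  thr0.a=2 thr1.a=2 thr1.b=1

spurious: thr0.a=0 thr1.a=2 thr1.b=0

outcome vector order: (thr0.a,thr1.a,thr1.b)
SC: 7 outcomes — {0/0/0 0/0/1 0/2/1 2/0/0 2/0/1 2/2/0 2/2/1}
claimed∖SC = {0/2/0}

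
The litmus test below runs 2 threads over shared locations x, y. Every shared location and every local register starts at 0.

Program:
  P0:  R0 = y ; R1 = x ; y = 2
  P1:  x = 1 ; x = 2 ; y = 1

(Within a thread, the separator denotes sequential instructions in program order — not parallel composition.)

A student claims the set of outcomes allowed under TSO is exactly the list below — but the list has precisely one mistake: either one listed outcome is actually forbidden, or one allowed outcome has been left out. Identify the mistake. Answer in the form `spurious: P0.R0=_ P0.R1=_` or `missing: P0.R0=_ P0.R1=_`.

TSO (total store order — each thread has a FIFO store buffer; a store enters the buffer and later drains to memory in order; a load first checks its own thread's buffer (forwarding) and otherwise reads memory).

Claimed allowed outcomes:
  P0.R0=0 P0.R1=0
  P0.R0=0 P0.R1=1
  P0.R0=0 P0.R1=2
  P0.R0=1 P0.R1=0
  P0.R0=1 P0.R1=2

spurious: P0.R0=1 P0.R1=0

outcome vector order: (P0.R0,P0.R1)
under TSO → 00; 01; 02; 12
claimed∖TSO = {10}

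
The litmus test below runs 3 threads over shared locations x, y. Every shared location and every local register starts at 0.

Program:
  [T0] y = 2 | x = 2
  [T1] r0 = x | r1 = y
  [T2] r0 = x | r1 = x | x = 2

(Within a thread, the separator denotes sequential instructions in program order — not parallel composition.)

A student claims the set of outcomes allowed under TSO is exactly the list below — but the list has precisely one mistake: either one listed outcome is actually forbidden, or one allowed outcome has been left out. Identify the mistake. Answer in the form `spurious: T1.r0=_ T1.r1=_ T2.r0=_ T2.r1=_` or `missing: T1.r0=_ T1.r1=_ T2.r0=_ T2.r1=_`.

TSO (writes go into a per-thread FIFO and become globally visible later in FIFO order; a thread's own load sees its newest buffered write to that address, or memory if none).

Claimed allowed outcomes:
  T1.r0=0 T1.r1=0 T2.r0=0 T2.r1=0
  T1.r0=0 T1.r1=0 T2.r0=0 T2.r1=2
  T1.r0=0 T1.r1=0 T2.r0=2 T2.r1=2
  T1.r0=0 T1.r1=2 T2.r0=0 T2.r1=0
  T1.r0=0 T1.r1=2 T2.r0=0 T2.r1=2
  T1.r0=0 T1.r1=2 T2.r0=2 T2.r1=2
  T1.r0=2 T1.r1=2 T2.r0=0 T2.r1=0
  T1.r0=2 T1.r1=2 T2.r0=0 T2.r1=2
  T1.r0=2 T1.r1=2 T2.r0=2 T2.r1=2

outcome vector order: (T1.r0,T1.r1,T2.r0,T2.r1)
TSO (10): <0 0 0 0> <0 0 0 2> <0 0 2 2> <0 2 0 0> <0 2 0 2> <0 2 2 2> <2 0 0 0> <2 2 0 0> <2 2 0 2> <2 2 2 2>
TSO∖claimed = {<2 0 0 0>}

missing: T1.r0=2 T1.r1=0 T2.r0=0 T2.r1=0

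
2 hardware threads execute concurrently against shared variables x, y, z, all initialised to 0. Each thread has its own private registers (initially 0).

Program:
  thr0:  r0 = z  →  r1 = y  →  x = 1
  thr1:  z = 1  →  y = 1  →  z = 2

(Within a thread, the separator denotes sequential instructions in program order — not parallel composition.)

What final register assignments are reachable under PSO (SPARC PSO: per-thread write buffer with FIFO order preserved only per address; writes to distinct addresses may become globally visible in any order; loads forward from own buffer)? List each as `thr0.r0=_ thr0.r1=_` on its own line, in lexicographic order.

thr0.r0=0 thr0.r1=0
thr0.r0=0 thr0.r1=1
thr0.r0=1 thr0.r1=0
thr0.r0=1 thr0.r1=1
thr0.r0=2 thr0.r1=0
thr0.r0=2 thr0.r1=1

outcome vector order: (thr0.r0,thr0.r1)
|PSO outcomes| = 6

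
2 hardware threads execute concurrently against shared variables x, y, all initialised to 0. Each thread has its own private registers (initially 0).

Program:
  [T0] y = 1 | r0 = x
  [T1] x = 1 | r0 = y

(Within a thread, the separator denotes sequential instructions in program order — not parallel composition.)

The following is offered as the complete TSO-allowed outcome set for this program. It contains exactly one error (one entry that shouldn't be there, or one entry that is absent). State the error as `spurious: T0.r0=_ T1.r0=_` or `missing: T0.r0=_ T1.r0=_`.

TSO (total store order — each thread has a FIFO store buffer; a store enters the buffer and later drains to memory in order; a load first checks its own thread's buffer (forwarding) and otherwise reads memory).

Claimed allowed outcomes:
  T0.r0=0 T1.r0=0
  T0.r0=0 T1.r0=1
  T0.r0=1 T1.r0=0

outcome vector order: (T0.r0,T1.r0)
[TSO] allowed = {00; 01; 10; 11}
TSO∖claimed = {11}

missing: T0.r0=1 T1.r0=1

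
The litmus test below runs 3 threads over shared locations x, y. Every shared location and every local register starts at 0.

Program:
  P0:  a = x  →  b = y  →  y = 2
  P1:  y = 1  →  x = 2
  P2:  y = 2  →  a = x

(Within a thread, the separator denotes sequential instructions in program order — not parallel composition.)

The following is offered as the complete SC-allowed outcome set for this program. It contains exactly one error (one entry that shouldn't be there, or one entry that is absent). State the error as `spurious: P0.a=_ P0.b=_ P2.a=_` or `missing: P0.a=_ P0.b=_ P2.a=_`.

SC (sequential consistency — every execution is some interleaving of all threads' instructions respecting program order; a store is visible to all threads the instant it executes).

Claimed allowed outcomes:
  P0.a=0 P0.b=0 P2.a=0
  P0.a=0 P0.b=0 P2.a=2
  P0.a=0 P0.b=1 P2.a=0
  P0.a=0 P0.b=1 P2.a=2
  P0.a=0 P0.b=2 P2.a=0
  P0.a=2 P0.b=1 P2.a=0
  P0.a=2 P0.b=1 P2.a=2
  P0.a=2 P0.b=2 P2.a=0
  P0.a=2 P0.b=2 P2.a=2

missing: P0.a=0 P0.b=2 P2.a=2

outcome vector order: (P0.a,P0.b,P2.a)
SC: 10 outcomes — {000 002 010 012 020 022 210 212 220 222}
SC∖claimed = {022}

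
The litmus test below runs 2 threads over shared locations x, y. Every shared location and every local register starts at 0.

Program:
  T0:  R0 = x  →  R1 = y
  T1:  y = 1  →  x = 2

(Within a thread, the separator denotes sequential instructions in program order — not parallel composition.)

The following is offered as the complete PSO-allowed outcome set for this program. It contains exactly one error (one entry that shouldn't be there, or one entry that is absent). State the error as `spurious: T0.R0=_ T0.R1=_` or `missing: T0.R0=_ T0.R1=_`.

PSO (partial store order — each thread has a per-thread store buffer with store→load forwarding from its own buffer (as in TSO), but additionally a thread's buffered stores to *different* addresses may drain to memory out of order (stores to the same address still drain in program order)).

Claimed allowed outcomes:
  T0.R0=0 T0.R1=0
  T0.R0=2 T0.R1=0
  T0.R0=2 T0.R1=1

outcome vector order: (T0.R0,T0.R1)
under PSO → 0/0 0/1 2/0 2/1
PSO∖claimed = {0/1}

missing: T0.R0=0 T0.R1=1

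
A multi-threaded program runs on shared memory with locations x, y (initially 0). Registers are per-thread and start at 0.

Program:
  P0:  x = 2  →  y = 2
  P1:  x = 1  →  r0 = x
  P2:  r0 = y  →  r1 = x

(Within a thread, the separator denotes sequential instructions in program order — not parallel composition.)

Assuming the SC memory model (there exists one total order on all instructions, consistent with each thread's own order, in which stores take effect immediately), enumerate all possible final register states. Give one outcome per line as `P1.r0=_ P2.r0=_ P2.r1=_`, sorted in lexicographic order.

outcome vector order: (P1.r0,P2.r0,P2.r1)
|SC outcomes| = 9

P1.r0=1 P2.r0=0 P2.r1=0
P1.r0=1 P2.r0=0 P2.r1=1
P1.r0=1 P2.r0=0 P2.r1=2
P1.r0=1 P2.r0=2 P2.r1=1
P1.r0=1 P2.r0=2 P2.r1=2
P1.r0=2 P2.r0=0 P2.r1=0
P1.r0=2 P2.r0=0 P2.r1=1
P1.r0=2 P2.r0=0 P2.r1=2
P1.r0=2 P2.r0=2 P2.r1=2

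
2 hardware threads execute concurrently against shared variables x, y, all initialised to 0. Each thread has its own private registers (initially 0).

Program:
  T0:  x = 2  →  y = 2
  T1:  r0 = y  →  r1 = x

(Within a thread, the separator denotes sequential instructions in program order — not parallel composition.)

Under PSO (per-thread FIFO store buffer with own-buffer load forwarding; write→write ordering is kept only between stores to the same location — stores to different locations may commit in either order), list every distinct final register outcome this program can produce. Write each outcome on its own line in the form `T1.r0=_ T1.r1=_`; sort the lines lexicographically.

outcome vector order: (T1.r0,T1.r1)
|PSO outcomes| = 4

T1.r0=0 T1.r1=0
T1.r0=0 T1.r1=2
T1.r0=2 T1.r1=0
T1.r0=2 T1.r1=2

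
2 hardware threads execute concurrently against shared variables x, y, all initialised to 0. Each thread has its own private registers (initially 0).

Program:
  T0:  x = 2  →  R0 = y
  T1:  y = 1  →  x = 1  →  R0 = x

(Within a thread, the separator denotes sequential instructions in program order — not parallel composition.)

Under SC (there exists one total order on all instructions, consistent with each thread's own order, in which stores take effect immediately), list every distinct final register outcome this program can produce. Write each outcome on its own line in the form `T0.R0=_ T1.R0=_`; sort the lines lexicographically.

outcome vector order: (T0.R0,T1.R0)
|SC outcomes| = 3

T0.R0=0 T1.R0=1
T0.R0=1 T1.R0=1
T0.R0=1 T1.R0=2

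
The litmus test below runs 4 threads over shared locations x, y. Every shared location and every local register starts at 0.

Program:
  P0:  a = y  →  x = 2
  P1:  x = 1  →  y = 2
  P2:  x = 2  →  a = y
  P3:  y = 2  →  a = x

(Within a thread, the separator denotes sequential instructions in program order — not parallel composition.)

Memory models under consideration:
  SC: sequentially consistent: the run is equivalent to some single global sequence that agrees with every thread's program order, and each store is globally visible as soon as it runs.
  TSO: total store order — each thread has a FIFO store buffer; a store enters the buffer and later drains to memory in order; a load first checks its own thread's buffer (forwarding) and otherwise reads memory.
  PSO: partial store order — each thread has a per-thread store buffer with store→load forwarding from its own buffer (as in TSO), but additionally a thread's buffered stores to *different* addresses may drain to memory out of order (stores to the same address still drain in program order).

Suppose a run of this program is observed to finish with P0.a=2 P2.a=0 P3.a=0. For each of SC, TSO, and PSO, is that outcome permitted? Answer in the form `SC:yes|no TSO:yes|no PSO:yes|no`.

SC:no TSO:yes PSO:yes

outcome vector order: (P0.a,P2.a,P3.a)
SC (10): 0/0/1; 0/0/2; 0/2/0; 0/2/1; 0/2/2; 2/0/1; 2/0/2; 2/2/0; 2/2/1; 2/2/2
TSO (12): 0/0/0; 0/0/1; 0/0/2; 0/2/0; 0/2/1; 0/2/2; 2/0/0; 2/0/1; 2/0/2; 2/2/0; 2/2/1; 2/2/2
PSO (12): 0/0/0; 0/0/1; 0/0/2; 0/2/0; 0/2/1; 0/2/2; 2/0/0; 2/0/1; 2/0/2; 2/2/0; 2/2/1; 2/2/2
target 2/0/0 ∈ {TSO,PSO}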